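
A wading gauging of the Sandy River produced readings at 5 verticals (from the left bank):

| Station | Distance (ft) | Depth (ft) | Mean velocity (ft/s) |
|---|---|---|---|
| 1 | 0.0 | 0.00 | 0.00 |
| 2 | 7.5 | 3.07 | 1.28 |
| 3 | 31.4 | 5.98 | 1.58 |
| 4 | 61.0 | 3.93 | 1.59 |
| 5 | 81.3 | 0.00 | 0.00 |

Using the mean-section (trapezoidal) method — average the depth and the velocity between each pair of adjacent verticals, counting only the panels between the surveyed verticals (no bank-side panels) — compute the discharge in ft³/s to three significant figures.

Panel 1-2: Δb = 7.5 ft, d̄ = (0.00+3.07)/2 = 1.535, v̄ = (0.00+1.28)/2 = 0.64 → q = 7.5×1.535×0.64 = 7.368 ft³/s
Panel 2-3: Δb = 23.9 ft, d̄ = (3.07+5.98)/2 = 4.525, v̄ = (1.28+1.58)/2 = 1.43 → q = 23.9×4.525×1.43 = 154.7 ft³/s
Panel 3-4: Δb = 29.6 ft, d̄ = (5.98+3.93)/2 = 4.955, v̄ = (1.58+1.59)/2 = 1.585 → q = 29.6×4.955×1.585 = 232.5 ft³/s
Panel 4-5: Δb = 20.3 ft, d̄ = (3.93+0.00)/2 = 1.965, v̄ = (1.59+0.00)/2 = 0.795 → q = 20.3×1.965×0.795 = 31.71 ft³/s
Q = Σ q = 426.2 ft³/s

426 ft³/s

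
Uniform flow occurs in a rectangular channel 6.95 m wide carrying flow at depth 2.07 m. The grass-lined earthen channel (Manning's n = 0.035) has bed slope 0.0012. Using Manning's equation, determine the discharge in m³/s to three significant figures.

A = b·y = 6.95 × 2.07 = 14.39 m²
P = b + 2y = 6.95 + 2×2.07 = 11.09 m
R = A/P = 14.39/11.09 = 1.297 m
Q = (1/n)·A·R^(2/3)·S^(1/2) = (1/0.035) × 14.39 × 1.297^(2/3) × 0.0012^(1/2) = 16.94 m³/s

16.9 m³/s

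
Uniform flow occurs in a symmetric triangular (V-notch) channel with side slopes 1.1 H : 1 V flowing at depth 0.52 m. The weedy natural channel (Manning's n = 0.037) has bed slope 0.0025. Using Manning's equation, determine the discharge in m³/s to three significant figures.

0.134 m³/s

A = z·y² = 1.1×0.52² = 0.2974 m²
P = 2y√(1+z²) = 2×0.52×√(1+1.1²) = 1.546 m
R = A/P = 0.2974/1.546 = 0.1924 m
Q = (1/n)·A·R^(2/3)·S^(1/2) = (1/0.037) × 0.2974 × 0.1924^(2/3) × 0.0025^(1/2) = 0.1340 m³/s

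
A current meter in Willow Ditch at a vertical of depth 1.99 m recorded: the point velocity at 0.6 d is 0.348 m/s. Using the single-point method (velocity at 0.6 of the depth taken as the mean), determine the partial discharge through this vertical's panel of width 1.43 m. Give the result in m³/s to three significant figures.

0.990 m³/s

v̄ = v₀.₆ = 0.348 m/s
q = v̄ × d × w = 0.3480 × 1.99 × 1.43 = 0.9903 m³/s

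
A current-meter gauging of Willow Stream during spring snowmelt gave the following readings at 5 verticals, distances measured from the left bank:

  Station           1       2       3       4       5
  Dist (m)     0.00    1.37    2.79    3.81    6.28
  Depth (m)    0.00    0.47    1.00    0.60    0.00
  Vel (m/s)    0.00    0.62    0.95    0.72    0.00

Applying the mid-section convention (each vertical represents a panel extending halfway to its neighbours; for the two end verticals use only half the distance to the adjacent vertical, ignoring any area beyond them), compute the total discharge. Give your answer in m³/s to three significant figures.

2.32 m³/s

w_2 = (2.79 − 0.00)/2 = 1.395 m; q_2 = 0.62 × 0.47 × 1.395 = 0.4065 m³/s
w_3 = (3.81 − 1.37)/2 = 1.22 m; q_3 = 0.95 × 1.00 × 1.22 = 1.159 m³/s
w_4 = (6.28 − 2.79)/2 = 1.745 m; q_4 = 0.72 × 0.60 × 1.745 = 0.7538 m³/s
Stations 1, 5 contribute zero (depth or velocity is 0).
Q = Σ qᵢ = 2.319 m³/s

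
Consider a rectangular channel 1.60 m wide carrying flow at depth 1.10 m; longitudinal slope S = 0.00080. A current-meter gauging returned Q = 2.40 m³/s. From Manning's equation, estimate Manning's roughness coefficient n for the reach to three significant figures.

0.0124

A = b·y = 1.60 × 1.10 = 1.760 m²
P = b + 2y = 1.60 + 2×1.10 = 3.800 m
R = A/P = 1.760/3.800 = 0.4632 m
n = (1/Q)·A·R^(2/3)·S^(1/2) = (1/2.40) × 1.760 × 0.5986 × 0.02828 = 0.01242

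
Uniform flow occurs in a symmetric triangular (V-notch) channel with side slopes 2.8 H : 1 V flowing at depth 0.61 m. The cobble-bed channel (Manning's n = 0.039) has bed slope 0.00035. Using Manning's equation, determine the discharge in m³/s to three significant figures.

0.218 m³/s

A = z·y² = 2.8×0.61² = 1.042 m²
P = 2y√(1+z²) = 2×0.61×√(1+2.8²) = 3.627 m
R = A/P = 1.042/3.627 = 0.2872 m
Q = (1/n)·A·R^(2/3)·S^(1/2) = (1/0.039) × 1.042 × 0.2872^(2/3) × 0.00035^(1/2) = 0.2176 m³/s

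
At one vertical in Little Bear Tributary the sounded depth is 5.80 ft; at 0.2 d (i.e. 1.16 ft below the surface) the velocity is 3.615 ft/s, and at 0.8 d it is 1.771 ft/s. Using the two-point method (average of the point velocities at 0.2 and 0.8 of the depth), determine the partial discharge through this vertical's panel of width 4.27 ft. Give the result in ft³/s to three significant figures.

v̄ = (3.615 + 1.771) / 2 = 2.693 ft/s
q = v̄ × d × w = 2.693 × 5.80 × 4.27 = 66.69 ft³/s

66.7 ft³/s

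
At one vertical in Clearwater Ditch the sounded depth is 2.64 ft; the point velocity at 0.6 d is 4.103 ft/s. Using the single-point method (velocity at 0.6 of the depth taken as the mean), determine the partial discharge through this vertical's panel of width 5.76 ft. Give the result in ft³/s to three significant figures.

v̄ = v₀.₆ = 4.103 ft/s
q = v̄ × d × w = 4.103 × 2.64 × 5.76 = 62.39 ft³/s

62.4 ft³/s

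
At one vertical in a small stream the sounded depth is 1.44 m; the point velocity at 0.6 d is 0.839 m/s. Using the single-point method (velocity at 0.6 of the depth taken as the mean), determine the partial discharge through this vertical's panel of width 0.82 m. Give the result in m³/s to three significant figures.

v̄ = v₀.₆ = 0.839 m/s
q = v̄ × d × w = 0.8390 × 1.44 × 0.82 = 0.9907 m³/s

0.991 m³/s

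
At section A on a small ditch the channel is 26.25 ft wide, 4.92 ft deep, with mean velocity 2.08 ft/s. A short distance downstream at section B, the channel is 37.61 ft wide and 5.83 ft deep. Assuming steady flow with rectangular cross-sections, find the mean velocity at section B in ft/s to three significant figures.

1.23 ft/s

Q = A₁V₁ = (26.25×4.92) × 2.08 = 268.6 ft³/s
A₂ = 37.61 × 5.83 = 219.3 ft²
V₂ = Q/A₂ = 268.6/219.3 = 1.225 ft/s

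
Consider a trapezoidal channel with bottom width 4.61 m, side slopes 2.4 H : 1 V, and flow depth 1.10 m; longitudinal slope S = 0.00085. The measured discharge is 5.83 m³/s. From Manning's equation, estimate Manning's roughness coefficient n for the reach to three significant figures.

A = (b + z·y)·y = (4.61 + 2.4×1.10)×1.10 = 7.975 m²
P = b + 2y√(1+z²) = 4.61 + 2×1.10×√(1+2.4²) = 10.33 m
R = A/P = 7.975/10.33 = 0.7720 m
n = (1/Q)·A·R^(2/3)·S^(1/2) = (1/5.83) × 7.975 × 0.8416 × 0.02915 = 0.03356

0.0336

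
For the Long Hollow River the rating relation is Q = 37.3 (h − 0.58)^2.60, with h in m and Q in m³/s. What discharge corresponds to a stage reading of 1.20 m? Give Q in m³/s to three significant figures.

10.8 m³/s

Q = 37.3 × (1.20 − 0.58)^2.60 = 37.3 × 0.62^2.60 = 10.76 m³/s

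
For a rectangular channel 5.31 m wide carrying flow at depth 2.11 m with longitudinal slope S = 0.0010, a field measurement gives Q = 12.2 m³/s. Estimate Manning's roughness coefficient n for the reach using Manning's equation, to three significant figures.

0.0323

A = b·y = 5.31 × 2.11 = 11.20 m²
P = b + 2y = 5.31 + 2×2.11 = 9.530 m
R = A/P = 11.20/9.530 = 1.176 m
n = (1/Q)·A·R^(2/3)·S^(1/2) = (1/12.2) × 11.20 × 1.114 × 0.03162 = 0.03235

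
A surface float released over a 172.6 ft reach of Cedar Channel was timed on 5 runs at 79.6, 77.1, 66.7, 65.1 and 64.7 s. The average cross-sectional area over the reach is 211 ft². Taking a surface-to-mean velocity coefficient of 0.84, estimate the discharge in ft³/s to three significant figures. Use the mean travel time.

433 ft³/s

t̄ = (79.6 + 77.1 + 66.7 + 65.1 + 64.7) / 5 = 70.64 s
v_surface = L / t̄ = 172.6 / 70.64 = 2.443 ft/s
v_mean = 0.84 × 2.443 = 2.052 ft/s
Q = A × v_mean = 211 × 2.052 = 433.1 ft³/s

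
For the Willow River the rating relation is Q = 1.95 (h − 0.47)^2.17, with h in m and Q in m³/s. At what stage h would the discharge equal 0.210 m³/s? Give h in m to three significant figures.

h − h₀ = (Q/C)^(1/b) = (0.210/1.95)^(1/2.17) = 0.3581 m
h = 0.47 + 0.3581 = 0.8281 m

0.828 m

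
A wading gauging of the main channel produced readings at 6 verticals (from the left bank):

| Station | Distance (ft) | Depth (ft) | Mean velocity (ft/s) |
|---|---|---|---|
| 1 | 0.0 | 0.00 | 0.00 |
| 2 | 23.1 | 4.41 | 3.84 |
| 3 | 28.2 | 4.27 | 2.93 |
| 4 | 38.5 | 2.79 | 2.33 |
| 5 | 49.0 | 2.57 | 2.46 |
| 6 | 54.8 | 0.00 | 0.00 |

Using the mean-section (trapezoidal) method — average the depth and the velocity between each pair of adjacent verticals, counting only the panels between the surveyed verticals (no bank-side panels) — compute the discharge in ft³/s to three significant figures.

345 ft³/s

Panel 1-2: Δb = 23.1 ft, d̄ = (0.00+4.41)/2 = 2.205, v̄ = (0.00+3.84)/2 = 1.92 → q = 23.1×2.205×1.92 = 97.80 ft³/s
Panel 2-3: Δb = 5.1 ft, d̄ = (4.41+4.27)/2 = 4.34, v̄ = (3.84+2.93)/2 = 3.385 → q = 5.1×4.34×3.385 = 74.92 ft³/s
Panel 3-4: Δb = 10.3 ft, d̄ = (4.27+2.79)/2 = 3.53, v̄ = (2.93+2.33)/2 = 2.63 → q = 10.3×3.53×2.63 = 95.62 ft³/s
Panel 4-5: Δb = 10.5 ft, d̄ = (2.79+2.57)/2 = 2.68, v̄ = (2.33+2.46)/2 = 2.395 → q = 10.5×2.68×2.395 = 67.40 ft³/s
Panel 5-6: Δb = 5.8 ft, d̄ = (2.57+0.00)/2 = 1.285, v̄ = (2.46+0.00)/2 = 1.23 → q = 5.8×1.285×1.23 = 9.167 ft³/s
Q = Σ q = 344.9 ft³/s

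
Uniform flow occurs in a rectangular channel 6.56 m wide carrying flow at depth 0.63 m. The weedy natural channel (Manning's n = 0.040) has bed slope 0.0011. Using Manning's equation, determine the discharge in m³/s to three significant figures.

A = b·y = 6.56 × 0.63 = 4.133 m²
P = b + 2y = 6.56 + 2×0.63 = 7.820 m
R = A/P = 4.133/7.820 = 0.5285 m
Q = (1/n)·A·R^(2/3)·S^(1/2) = (1/0.040) × 4.133 × 0.5285^(2/3) × 0.0011^(1/2) = 2.240 m³/s

2.24 m³/s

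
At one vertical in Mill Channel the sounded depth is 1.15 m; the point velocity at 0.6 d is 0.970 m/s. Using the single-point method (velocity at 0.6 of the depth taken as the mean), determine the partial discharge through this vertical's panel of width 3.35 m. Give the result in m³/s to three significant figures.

3.74 m³/s

v̄ = v₀.₆ = 0.970 m/s
q = v̄ × d × w = 0.9700 × 1.15 × 3.35 = 3.737 m³/s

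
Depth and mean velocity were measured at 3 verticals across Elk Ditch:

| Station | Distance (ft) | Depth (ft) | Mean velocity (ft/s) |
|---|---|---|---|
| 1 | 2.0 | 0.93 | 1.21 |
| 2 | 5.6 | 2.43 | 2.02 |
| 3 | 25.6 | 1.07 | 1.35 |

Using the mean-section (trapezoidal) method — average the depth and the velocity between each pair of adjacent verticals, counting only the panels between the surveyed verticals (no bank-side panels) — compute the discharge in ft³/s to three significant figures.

68.7 ft³/s

Panel 1-2: Δb = 3.6 ft, d̄ = (0.93+2.43)/2 = 1.68, v̄ = (1.21+2.02)/2 = 1.615 → q = 3.6×1.68×1.615 = 9.768 ft³/s
Panel 2-3: Δb = 20 ft, d̄ = (2.43+1.07)/2 = 1.75, v̄ = (2.02+1.35)/2 = 1.685 → q = 20×1.75×1.685 = 58.98 ft³/s
Q = Σ q = 68.74 ft³/s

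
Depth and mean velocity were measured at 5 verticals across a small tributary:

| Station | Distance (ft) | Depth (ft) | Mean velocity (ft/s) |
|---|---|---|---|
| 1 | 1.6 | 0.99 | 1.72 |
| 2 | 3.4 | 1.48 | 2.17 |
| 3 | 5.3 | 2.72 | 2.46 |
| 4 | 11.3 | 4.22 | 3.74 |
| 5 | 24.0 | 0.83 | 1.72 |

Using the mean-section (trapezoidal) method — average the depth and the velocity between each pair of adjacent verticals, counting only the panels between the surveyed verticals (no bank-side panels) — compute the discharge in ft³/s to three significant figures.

166 ft³/s

Panel 1-2: Δb = 1.8 ft, d̄ = (0.99+1.48)/2 = 1.235, v̄ = (1.72+2.17)/2 = 1.945 → q = 1.8×1.235×1.945 = 4.324 ft³/s
Panel 2-3: Δb = 1.9 ft, d̄ = (1.48+2.72)/2 = 2.1, v̄ = (2.17+2.46)/2 = 2.315 → q = 1.9×2.1×2.315 = 9.237 ft³/s
Panel 3-4: Δb = 6 ft, d̄ = (2.72+4.22)/2 = 3.47, v̄ = (2.46+3.74)/2 = 3.1 → q = 6×3.47×3.1 = 64.54 ft³/s
Panel 4-5: Δb = 12.7 ft, d̄ = (4.22+0.83)/2 = 2.525, v̄ = (3.74+1.72)/2 = 2.73 → q = 12.7×2.525×2.73 = 87.54 ft³/s
Q = Σ q = 165.6 ft³/s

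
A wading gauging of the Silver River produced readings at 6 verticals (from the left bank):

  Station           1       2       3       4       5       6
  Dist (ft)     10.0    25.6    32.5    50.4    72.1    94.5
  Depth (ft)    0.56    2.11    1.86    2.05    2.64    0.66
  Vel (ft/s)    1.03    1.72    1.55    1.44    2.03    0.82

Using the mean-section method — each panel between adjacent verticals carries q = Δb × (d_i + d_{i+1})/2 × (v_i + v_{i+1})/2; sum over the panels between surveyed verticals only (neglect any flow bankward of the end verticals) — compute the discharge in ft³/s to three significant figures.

Panel 1-2: Δb = 15.6 ft, d̄ = (0.56+2.11)/2 = 1.335, v̄ = (1.03+1.72)/2 = 1.375 → q = 15.6×1.335×1.375 = 28.64 ft³/s
Panel 2-3: Δb = 6.9 ft, d̄ = (2.11+1.86)/2 = 1.985, v̄ = (1.72+1.55)/2 = 1.635 → q = 6.9×1.985×1.635 = 22.39 ft³/s
Panel 3-4: Δb = 17.9 ft, d̄ = (1.86+2.05)/2 = 1.955, v̄ = (1.55+1.44)/2 = 1.495 → q = 17.9×1.955×1.495 = 52.32 ft³/s
Panel 4-5: Δb = 21.7 ft, d̄ = (2.05+2.64)/2 = 2.345, v̄ = (1.44+2.03)/2 = 1.735 → q = 21.7×2.345×1.735 = 88.29 ft³/s
Panel 5-6: Δb = 22.4 ft, d̄ = (2.64+0.66)/2 = 1.65, v̄ = (2.03+0.82)/2 = 1.425 → q = 22.4×1.65×1.425 = 52.67 ft³/s
Q = Σ q = 244.3 ft³/s

244 ft³/s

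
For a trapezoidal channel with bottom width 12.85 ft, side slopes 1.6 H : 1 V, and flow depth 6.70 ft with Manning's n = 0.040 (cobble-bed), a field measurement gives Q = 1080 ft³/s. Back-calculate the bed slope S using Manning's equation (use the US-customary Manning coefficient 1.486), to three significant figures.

0.00510

A = (b + z·y)·y = (12.85 + 1.6×6.70)×6.70 = 157.9 ft²
P = b + 2y√(1+z²) = 12.85 + 2×6.70×√(1+1.6²) = 38.13 ft
R = A/P = 157.9/38.13 = 4.141 ft
S = (Q·n / (1.486·A·R^(2/3)))² = (1080×0.040 / (1.486×157.9×2.579))² = 0.005096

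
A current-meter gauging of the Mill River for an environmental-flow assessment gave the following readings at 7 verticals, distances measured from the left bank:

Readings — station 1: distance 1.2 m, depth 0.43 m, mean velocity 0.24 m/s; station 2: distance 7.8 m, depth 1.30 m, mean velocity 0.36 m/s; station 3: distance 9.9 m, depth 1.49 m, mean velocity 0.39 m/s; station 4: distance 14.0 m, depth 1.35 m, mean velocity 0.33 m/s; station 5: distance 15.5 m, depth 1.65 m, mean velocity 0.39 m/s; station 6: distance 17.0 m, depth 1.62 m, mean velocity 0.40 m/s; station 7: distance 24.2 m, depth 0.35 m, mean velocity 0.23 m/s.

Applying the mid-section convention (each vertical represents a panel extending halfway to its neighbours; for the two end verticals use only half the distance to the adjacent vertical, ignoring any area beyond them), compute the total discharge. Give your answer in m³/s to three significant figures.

w_1 = (7.8 − 1.2)/2 = 3.3 m; q_1 = 0.24 × 0.43 × 3.3 = 0.3406 m³/s
w_2 = (9.9 − 1.2)/2 = 4.35 m; q_2 = 0.36 × 1.30 × 4.35 = 2.036 m³/s
w_3 = (14.0 − 7.8)/2 = 3.1 m; q_3 = 0.39 × 1.49 × 3.1 = 1.801 m³/s
w_4 = (15.5 − 9.9)/2 = 2.8 m; q_4 = 0.33 × 1.35 × 2.8 = 1.247 m³/s
w_5 = (17.0 − 14.0)/2 = 1.5 m; q_5 = 0.39 × 1.65 × 1.5 = 0.9653 m³/s
w_6 = (24.2 − 15.5)/2 = 4.35 m; q_6 = 0.40 × 1.62 × 4.35 = 2.819 m³/s
w_7 = (24.2 − 17.0)/2 = 3.6 m; q_7 = 0.23 × 0.35 × 3.6 = 0.2898 m³/s
Q = Σ qᵢ = 9.499 m³/s

9.50 m³/s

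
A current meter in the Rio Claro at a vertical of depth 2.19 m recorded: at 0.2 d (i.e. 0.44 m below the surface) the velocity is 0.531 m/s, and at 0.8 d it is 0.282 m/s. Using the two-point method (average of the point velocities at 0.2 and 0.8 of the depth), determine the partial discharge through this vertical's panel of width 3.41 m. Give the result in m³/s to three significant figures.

v̄ = (0.531 + 0.282) / 2 = 0.4065 m/s
q = v̄ × d × w = 0.4065 × 2.19 × 3.41 = 3.036 m³/s

3.04 m³/s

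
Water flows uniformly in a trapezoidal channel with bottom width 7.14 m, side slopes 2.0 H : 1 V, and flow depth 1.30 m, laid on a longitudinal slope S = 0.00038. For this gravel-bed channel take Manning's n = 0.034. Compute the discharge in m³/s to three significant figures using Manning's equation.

A = (b + z·y)·y = (7.14 + 2.0×1.30)×1.30 = 12.66 m²
P = b + 2y√(1+z²) = 7.14 + 2×1.30×√(1+2.0²) = 12.95 m
R = A/P = 12.66/12.95 = 0.9775 m
Q = (1/n)·A·R^(2/3)·S^(1/2) = (1/0.034) × 12.66 × 0.9775^(2/3) × 0.00038^(1/2) = 7.150 m³/s

7.15 m³/s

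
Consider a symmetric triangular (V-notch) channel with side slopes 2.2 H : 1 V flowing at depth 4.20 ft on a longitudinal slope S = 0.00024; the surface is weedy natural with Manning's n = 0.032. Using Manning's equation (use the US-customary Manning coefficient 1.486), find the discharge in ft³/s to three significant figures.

A = z·y² = 2.2×4.20² = 38.81 ft²
P = 2y√(1+z²) = 2×4.20×√(1+2.2²) = 20.30 ft
R = A/P = 38.81/20.30 = 1.912 ft
Q = (1.486/n)·A·R^(2/3)·S^(1/2) = (1.486/0.032) × 38.81 × 1.912^(2/3) × 0.00024^(1/2) = 43.01 ft³/s

43.0 ft³/s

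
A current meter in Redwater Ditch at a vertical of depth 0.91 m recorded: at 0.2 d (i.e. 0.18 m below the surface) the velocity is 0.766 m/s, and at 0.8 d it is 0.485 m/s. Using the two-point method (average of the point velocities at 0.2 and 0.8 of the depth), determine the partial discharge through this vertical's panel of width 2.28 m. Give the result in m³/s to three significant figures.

1.30 m³/s

v̄ = (0.766 + 0.485) / 2 = 0.6255 m/s
q = v̄ × d × w = 0.6255 × 0.91 × 2.28 = 1.298 m³/s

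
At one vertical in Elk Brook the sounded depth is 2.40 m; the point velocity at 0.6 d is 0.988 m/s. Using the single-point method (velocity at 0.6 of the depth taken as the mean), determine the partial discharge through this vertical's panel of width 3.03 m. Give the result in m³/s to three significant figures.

7.18 m³/s

v̄ = v₀.₆ = 0.988 m/s
q = v̄ × d × w = 0.9880 × 2.40 × 3.03 = 7.185 m³/s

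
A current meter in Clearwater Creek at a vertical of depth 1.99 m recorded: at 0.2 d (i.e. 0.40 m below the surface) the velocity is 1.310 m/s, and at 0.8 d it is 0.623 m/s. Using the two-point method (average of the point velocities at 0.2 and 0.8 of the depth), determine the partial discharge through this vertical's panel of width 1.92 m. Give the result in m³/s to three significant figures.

v̄ = (1.310 + 0.623) / 2 = 0.9665 m/s
q = v̄ × d × w = 0.9665 × 1.99 × 1.92 = 3.693 m³/s

3.69 m³/s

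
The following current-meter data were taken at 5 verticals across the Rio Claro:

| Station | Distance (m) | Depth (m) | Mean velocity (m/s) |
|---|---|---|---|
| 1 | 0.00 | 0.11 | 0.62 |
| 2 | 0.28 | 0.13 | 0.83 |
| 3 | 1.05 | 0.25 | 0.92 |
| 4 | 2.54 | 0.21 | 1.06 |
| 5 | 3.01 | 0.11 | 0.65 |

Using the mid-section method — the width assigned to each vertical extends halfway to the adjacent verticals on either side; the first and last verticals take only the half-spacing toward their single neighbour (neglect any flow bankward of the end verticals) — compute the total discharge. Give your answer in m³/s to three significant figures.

0.561 m³/s

w_1 = (0.28 − 0.00)/2 = 0.14 m; q_1 = 0.62 × 0.11 × 0.14 = 0.009548 m³/s
w_2 = (1.05 − 0.00)/2 = 0.525 m; q_2 = 0.83 × 0.13 × 0.525 = 0.05665 m³/s
w_3 = (2.54 − 0.28)/2 = 1.13 m; q_3 = 0.92 × 0.25 × 1.13 = 0.2599 m³/s
w_4 = (3.01 − 1.05)/2 = 0.98 m; q_4 = 1.06 × 0.21 × 0.98 = 0.2181 m³/s
w_5 = (3.01 − 2.54)/2 = 0.235 m; q_5 = 0.65 × 0.11 × 0.235 = 0.01680 m³/s
Q = Σ qᵢ = 0.5610 m³/s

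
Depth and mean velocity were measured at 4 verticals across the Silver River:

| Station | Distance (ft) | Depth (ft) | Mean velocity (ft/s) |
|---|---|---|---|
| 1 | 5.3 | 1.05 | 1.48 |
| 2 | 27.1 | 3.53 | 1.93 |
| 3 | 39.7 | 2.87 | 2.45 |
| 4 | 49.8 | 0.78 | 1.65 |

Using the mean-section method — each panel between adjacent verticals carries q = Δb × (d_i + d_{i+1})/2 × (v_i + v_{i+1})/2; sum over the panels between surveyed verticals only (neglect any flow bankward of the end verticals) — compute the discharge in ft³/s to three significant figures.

211 ft³/s

Panel 1-2: Δb = 21.8 ft, d̄ = (1.05+3.53)/2 = 2.29, v̄ = (1.48+1.93)/2 = 1.705 → q = 21.8×2.29×1.705 = 85.12 ft³/s
Panel 2-3: Δb = 12.6 ft, d̄ = (3.53+2.87)/2 = 3.2, v̄ = (1.93+2.45)/2 = 2.19 → q = 12.6×3.2×2.19 = 88.30 ft³/s
Panel 3-4: Δb = 10.1 ft, d̄ = (2.87+0.78)/2 = 1.825, v̄ = (2.45+1.65)/2 = 2.05 → q = 10.1×1.825×2.05 = 37.79 ft³/s
Q = Σ q = 211.2 ft³/s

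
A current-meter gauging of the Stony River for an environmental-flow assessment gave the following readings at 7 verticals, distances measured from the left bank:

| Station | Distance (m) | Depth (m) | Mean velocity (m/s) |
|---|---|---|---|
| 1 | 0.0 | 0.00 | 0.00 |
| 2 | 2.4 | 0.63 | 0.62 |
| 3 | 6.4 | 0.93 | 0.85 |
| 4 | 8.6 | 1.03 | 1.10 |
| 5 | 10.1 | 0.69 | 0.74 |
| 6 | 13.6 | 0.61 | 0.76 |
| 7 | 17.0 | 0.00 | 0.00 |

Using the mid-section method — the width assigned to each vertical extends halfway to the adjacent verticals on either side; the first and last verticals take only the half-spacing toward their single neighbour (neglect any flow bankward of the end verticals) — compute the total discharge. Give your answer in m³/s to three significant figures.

8.67 m³/s

w_2 = (6.4 − 0.0)/2 = 3.2 m; q_2 = 0.62 × 0.63 × 3.2 = 1.250 m³/s
w_3 = (8.6 − 2.4)/2 = 3.1 m; q_3 = 0.85 × 0.93 × 3.1 = 2.451 m³/s
w_4 = (10.1 − 6.4)/2 = 1.85 m; q_4 = 1.10 × 1.03 × 1.85 = 2.096 m³/s
w_5 = (13.6 − 8.6)/2 = 2.5 m; q_5 = 0.74 × 0.69 × 2.5 = 1.277 m³/s
w_6 = (17.0 − 10.1)/2 = 3.45 m; q_6 = 0.76 × 0.61 × 3.45 = 1.599 m³/s
Stations 1, 7 contribute zero (depth or velocity is 0).
Q = Σ qᵢ = 8.672 m³/s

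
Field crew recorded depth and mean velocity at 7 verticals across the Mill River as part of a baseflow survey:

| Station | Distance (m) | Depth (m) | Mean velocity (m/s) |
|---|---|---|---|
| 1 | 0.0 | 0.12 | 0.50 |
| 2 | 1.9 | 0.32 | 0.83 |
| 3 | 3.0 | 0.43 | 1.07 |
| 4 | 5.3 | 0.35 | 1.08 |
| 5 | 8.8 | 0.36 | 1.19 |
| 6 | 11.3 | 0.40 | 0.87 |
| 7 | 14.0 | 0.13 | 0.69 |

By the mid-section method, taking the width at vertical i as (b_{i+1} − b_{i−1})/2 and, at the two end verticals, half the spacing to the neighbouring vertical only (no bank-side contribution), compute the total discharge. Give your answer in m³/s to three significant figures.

4.64 m³/s

w_1 = (1.9 − 0.0)/2 = 0.95 m; q_1 = 0.50 × 0.12 × 0.95 = 0.05700 m³/s
w_2 = (3.0 − 0.0)/2 = 1.5 m; q_2 = 0.83 × 0.32 × 1.5 = 0.3984 m³/s
w_3 = (5.3 − 1.9)/2 = 1.7 m; q_3 = 1.07 × 0.43 × 1.7 = 0.7822 m³/s
w_4 = (8.8 − 3.0)/2 = 2.9 m; q_4 = 1.08 × 0.35 × 2.9 = 1.096 m³/s
w_5 = (11.3 − 5.3)/2 = 3 m; q_5 = 1.19 × 0.36 × 3 = 1.285 m³/s
w_6 = (14.0 − 8.8)/2 = 2.6 m; q_6 = 0.87 × 0.40 × 2.6 = 0.9048 m³/s
w_7 = (14.0 − 11.3)/2 = 1.35 m; q_7 = 0.69 × 0.13 × 1.35 = 0.1211 m³/s
Q = Σ qᵢ = 4.645 m³/s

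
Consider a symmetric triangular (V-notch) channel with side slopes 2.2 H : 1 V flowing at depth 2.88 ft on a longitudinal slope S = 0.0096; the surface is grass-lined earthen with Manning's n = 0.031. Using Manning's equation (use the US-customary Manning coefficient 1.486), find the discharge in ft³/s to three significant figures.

103 ft³/s

A = z·y² = 2.2×2.88² = 18.25 ft²
P = 2y√(1+z²) = 2×2.88×√(1+2.2²) = 13.92 ft
R = A/P = 18.25/13.92 = 1.311 ft
Q = (1.486/n)·A·R^(2/3)·S^(1/2) = (1.486/0.031) × 18.25 × 1.311^(2/3) × 0.0096^(1/2) = 102.7 ft³/s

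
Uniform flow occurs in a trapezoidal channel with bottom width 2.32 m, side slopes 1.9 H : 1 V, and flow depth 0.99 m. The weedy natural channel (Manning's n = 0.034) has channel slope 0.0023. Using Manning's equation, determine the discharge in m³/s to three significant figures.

A = (b + z·y)·y = (2.32 + 1.9×0.99)×0.99 = 4.159 m²
P = b + 2y√(1+z²) = 2.32 + 2×0.99×√(1+1.9²) = 6.571 m
R = A/P = 4.159/6.571 = 0.6329 m
Q = (1/n)·A·R^(2/3)·S^(1/2) = (1/0.034) × 4.159 × 0.6329^(2/3) × 0.0023^(1/2) = 4.324 m³/s

4.32 m³/s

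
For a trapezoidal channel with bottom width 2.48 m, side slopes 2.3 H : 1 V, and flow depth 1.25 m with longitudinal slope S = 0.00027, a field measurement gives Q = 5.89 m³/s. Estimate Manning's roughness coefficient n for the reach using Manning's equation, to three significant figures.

0.0156

A = (b + z·y)·y = (2.48 + 2.3×1.25)×1.25 = 6.694 m²
P = b + 2y√(1+z²) = 2.48 + 2×1.25×√(1+2.3²) = 8.750 m
R = A/P = 6.694/8.750 = 0.7650 m
n = (1/Q)·A·R^(2/3)·S^(1/2) = (1/5.89) × 6.694 × 0.8365 × 0.01643 = 0.01562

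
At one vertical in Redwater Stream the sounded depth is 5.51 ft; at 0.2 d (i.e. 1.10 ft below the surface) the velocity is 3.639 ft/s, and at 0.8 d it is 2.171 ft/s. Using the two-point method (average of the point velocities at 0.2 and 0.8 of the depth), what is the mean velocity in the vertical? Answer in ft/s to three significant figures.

v̄ = (3.639 + 2.171) / 2 = 2.905 ft/s

2.91 ft/s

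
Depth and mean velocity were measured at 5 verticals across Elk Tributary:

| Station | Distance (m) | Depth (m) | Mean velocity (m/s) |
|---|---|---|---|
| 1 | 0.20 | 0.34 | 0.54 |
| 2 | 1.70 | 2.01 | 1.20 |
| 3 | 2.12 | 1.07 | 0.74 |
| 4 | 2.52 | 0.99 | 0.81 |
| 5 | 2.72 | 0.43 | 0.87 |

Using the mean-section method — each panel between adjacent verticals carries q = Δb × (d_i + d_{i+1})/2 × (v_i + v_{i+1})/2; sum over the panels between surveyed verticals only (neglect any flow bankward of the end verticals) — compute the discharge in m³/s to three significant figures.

2.60 m³/s

Panel 1-2: Δb = 1.5 m, d̄ = (0.34+2.01)/2 = 1.175, v̄ = (0.54+1.20)/2 = 0.87 → q = 1.5×1.175×0.87 = 1.533 m³/s
Panel 2-3: Δb = 0.42 m, d̄ = (2.01+1.07)/2 = 1.54, v̄ = (1.20+0.74)/2 = 0.97 → q = 0.42×1.54×0.97 = 0.6274 m³/s
Panel 3-4: Δb = 0.4 m, d̄ = (1.07+0.99)/2 = 1.03, v̄ = (0.74+0.81)/2 = 0.775 → q = 0.4×1.03×0.775 = 0.3193 m³/s
Panel 4-5: Δb = 0.2 m, d̄ = (0.99+0.43)/2 = 0.71, v̄ = (0.81+0.87)/2 = 0.84 → q = 0.2×0.71×0.84 = 0.1193 m³/s
Q = Σ q = 2.599 m³/s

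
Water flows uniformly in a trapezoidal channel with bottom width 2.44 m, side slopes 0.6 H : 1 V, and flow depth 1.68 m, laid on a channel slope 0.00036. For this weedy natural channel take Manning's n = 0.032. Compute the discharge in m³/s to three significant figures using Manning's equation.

A = (b + z·y)·y = (2.44 + 0.6×1.68)×1.68 = 5.793 m²
P = b + 2y√(1+z²) = 2.44 + 2×1.68×√(1+0.6²) = 6.358 m
R = A/P = 5.793/6.358 = 0.9110 m
Q = (1/n)·A·R^(2/3)·S^(1/2) = (1/0.032) × 5.793 × 0.9110^(2/3) × 0.00036^(1/2) = 3.228 m³/s

3.23 m³/s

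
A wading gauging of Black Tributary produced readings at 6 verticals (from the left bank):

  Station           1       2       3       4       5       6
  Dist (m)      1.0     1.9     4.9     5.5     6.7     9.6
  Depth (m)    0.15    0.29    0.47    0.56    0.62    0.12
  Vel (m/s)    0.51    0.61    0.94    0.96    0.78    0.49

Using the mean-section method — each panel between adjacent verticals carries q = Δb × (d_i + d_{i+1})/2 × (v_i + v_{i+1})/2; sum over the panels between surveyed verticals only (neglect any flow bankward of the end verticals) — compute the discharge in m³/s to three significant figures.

Panel 1-2: Δb = 0.9 m, d̄ = (0.15+0.29)/2 = 0.22, v̄ = (0.51+0.61)/2 = 0.56 → q = 0.9×0.22×0.56 = 0.1109 m³/s
Panel 2-3: Δb = 3 m, d̄ = (0.29+0.47)/2 = 0.38, v̄ = (0.61+0.94)/2 = 0.775 → q = 3×0.38×0.775 = 0.8835 m³/s
Panel 3-4: Δb = 0.6 m, d̄ = (0.47+0.56)/2 = 0.515, v̄ = (0.94+0.96)/2 = 0.95 → q = 0.6×0.515×0.95 = 0.2936 m³/s
Panel 4-5: Δb = 1.2 m, d̄ = (0.56+0.62)/2 = 0.59, v̄ = (0.96+0.78)/2 = 0.87 → q = 1.2×0.59×0.87 = 0.6160 m³/s
Panel 5-6: Δb = 2.9 m, d̄ = (0.62+0.12)/2 = 0.37, v̄ = (0.78+0.49)/2 = 0.635 → q = 2.9×0.37×0.635 = 0.6814 m³/s
Q = Σ q = 2.585 m³/s

2.59 m³/s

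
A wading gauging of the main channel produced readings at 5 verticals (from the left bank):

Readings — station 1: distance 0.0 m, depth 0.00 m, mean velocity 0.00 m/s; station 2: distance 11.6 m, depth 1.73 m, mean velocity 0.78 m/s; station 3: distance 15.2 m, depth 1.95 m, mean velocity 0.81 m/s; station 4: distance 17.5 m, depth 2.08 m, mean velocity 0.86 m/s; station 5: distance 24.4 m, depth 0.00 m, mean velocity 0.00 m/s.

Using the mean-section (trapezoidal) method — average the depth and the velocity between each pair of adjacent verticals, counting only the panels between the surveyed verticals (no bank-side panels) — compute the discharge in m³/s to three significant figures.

Panel 1-2: Δb = 11.6 m, d̄ = (0.00+1.73)/2 = 0.865, v̄ = (0.00+0.78)/2 = 0.39 → q = 11.6×0.865×0.39 = 3.913 m³/s
Panel 2-3: Δb = 3.6 m, d̄ = (1.73+1.95)/2 = 1.84, v̄ = (0.78+0.81)/2 = 0.795 → q = 3.6×1.84×0.795 = 5.266 m³/s
Panel 3-4: Δb = 2.3 m, d̄ = (1.95+2.08)/2 = 2.015, v̄ = (0.81+0.86)/2 = 0.835 → q = 2.3×2.015×0.835 = 3.870 m³/s
Panel 4-5: Δb = 6.9 m, d̄ = (2.08+0.00)/2 = 1.04, v̄ = (0.86+0.00)/2 = 0.43 → q = 6.9×1.04×0.43 = 3.086 m³/s
Q = Σ q = 16.13 m³/s

16.1 m³/s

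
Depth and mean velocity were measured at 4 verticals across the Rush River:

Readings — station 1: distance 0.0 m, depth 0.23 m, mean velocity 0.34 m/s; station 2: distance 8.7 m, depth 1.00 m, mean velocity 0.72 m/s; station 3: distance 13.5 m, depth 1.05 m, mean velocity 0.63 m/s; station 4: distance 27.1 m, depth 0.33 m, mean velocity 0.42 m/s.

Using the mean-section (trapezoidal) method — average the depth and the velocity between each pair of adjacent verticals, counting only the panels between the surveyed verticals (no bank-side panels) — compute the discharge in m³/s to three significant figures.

11.1 m³/s

Panel 1-2: Δb = 8.7 m, d̄ = (0.23+1.00)/2 = 0.615, v̄ = (0.34+0.72)/2 = 0.53 → q = 8.7×0.615×0.53 = 2.836 m³/s
Panel 2-3: Δb = 4.8 m, d̄ = (1.00+1.05)/2 = 1.025, v̄ = (0.72+0.63)/2 = 0.675 → q = 4.8×1.025×0.675 = 3.321 m³/s
Panel 3-4: Δb = 13.6 m, d̄ = (1.05+0.33)/2 = 0.69, v̄ = (0.63+0.42)/2 = 0.525 → q = 13.6×0.69×0.525 = 4.927 m³/s
Q = Σ q = 11.08 m³/s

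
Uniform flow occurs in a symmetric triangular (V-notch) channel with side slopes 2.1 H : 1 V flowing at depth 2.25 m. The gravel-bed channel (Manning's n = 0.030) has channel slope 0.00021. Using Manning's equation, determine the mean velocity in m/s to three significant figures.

A = z·y² = 2.1×2.25² = 10.63 m²
P = 2y√(1+z²) = 2×2.25×√(1+2.1²) = 10.47 m
R = A/P = 10.63/10.47 = 1.016 m
Q = (1/n)·A·R^(2/3)·S^(1/2) = (1/0.030) × 10.63 × 1.016^(2/3) × 0.00021^(1/2) = 5.189 m³/s
V = Q/A = 5.189/10.63 = 0.4881 m/s

0.488 m/s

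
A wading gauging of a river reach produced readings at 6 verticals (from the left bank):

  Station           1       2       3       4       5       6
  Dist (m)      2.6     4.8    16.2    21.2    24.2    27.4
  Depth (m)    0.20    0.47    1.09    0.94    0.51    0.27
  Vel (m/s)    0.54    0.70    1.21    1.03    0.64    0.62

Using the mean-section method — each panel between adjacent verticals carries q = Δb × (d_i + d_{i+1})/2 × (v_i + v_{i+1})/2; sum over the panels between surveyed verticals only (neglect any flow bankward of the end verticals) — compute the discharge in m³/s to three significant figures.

Panel 1-2: Δb = 2.2 m, d̄ = (0.20+0.47)/2 = 0.335, v̄ = (0.54+0.70)/2 = 0.62 → q = 2.2×0.335×0.62 = 0.4569 m³/s
Panel 2-3: Δb = 11.4 m, d̄ = (0.47+1.09)/2 = 0.78, v̄ = (0.70+1.21)/2 = 0.955 → q = 11.4×0.78×0.955 = 8.492 m³/s
Panel 3-4: Δb = 5 m, d̄ = (1.09+0.94)/2 = 1.015, v̄ = (1.21+1.03)/2 = 1.12 → q = 5×1.015×1.12 = 5.684 m³/s
Panel 4-5: Δb = 3 m, d̄ = (0.94+0.51)/2 = 0.725, v̄ = (1.03+0.64)/2 = 0.835 → q = 3×0.725×0.835 = 1.816 m³/s
Panel 5-6: Δb = 3.2 m, d̄ = (0.51+0.27)/2 = 0.39, v̄ = (0.64+0.62)/2 = 0.63 → q = 3.2×0.39×0.63 = 0.7862 m³/s
Q = Σ q = 17.24 m³/s

17.2 m³/s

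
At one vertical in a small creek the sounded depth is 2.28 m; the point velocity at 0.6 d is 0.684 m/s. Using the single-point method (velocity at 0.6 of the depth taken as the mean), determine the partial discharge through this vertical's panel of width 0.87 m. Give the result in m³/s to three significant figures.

1.36 m³/s

v̄ = v₀.₆ = 0.684 m/s
q = v̄ × d × w = 0.6840 × 2.28 × 0.87 = 1.357 m³/s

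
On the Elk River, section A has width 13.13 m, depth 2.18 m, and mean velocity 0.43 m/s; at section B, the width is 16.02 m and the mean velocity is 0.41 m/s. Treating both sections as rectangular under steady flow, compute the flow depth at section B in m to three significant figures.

1.87 m

Q = A₁V₁ = (13.13×2.18) × 0.43 = 12.31 m³/s
d₂ = Q/(b₂ V₂) = 12.31/(16.02×0.41) = 1.874 m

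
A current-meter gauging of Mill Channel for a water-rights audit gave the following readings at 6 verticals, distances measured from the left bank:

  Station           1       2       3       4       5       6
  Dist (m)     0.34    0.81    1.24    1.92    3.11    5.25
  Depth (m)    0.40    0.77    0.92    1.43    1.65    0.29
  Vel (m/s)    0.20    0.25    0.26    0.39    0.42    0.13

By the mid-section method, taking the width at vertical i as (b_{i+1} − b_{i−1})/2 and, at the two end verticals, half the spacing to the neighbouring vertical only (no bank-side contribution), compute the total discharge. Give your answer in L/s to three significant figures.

w_1 = (0.81 − 0.34)/2 = 0.235 m; q_1 = 0.20 × 0.40 × 0.235 = 0.01880 m³/s
w_2 = (1.24 − 0.34)/2 = 0.45 m; q_2 = 0.25 × 0.77 × 0.45 = 0.08663 m³/s
w_3 = (1.92 − 0.81)/2 = 0.555 m; q_3 = 0.26 × 0.92 × 0.555 = 0.1328 m³/s
w_4 = (3.11 − 1.24)/2 = 0.935 m; q_4 = 0.39 × 1.43 × 0.935 = 0.5214 m³/s
w_5 = (5.25 − 1.92)/2 = 1.665 m; q_5 = 0.42 × 1.65 × 1.665 = 1.154 m³/s
w_6 = (5.25 − 3.11)/2 = 1.07 m; q_6 = 0.13 × 0.29 × 1.07 = 0.04034 m³/s
Q = Σ qᵢ = 1.954 m³/s
= 1.954 × 1000 = 1954 L/s

1950 L/s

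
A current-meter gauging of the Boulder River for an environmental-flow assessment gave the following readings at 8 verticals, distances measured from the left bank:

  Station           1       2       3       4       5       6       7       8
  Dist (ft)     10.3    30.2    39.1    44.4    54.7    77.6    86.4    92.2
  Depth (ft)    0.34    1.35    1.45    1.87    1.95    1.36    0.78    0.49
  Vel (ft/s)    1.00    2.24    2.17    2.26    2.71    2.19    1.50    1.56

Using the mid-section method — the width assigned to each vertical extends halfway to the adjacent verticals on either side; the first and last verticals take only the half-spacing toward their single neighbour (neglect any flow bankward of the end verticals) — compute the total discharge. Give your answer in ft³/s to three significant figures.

w_1 = (30.2 − 10.3)/2 = 9.95 ft; q_1 = 1.00 × 0.34 × 9.95 = 3.383 ft³/s
w_2 = (39.1 − 10.3)/2 = 14.4 ft; q_2 = 2.24 × 1.35 × 14.4 = 43.55 ft³/s
w_3 = (44.4 − 30.2)/2 = 7.1 ft; q_3 = 2.17 × 1.45 × 7.1 = 22.34 ft³/s
w_4 = (54.7 − 39.1)/2 = 7.8 ft; q_4 = 2.26 × 1.87 × 7.8 = 32.96 ft³/s
w_5 = (77.6 − 44.4)/2 = 16.6 ft; q_5 = 2.71 × 1.95 × 16.6 = 87.72 ft³/s
w_6 = (86.4 − 54.7)/2 = 15.85 ft; q_6 = 2.19 × 1.36 × 15.85 = 47.21 ft³/s
w_7 = (92.2 − 77.6)/2 = 7.3 ft; q_7 = 1.50 × 0.78 × 7.3 = 8.541 ft³/s
w_8 = (92.2 − 86.4)/2 = 2.9 ft; q_8 = 1.56 × 0.49 × 2.9 = 2.217 ft³/s
Q = Σ qᵢ = 247.9 ft³/s

248 ft³/s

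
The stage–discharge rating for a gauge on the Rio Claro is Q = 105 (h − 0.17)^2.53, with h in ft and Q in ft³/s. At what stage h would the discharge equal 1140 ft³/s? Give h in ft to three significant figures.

h − h₀ = (Q/C)^(1/b) = (1140/105)^(1/2.53) = 2.567 ft
h = 0.17 + 2.567 = 2.737 ft

2.74 ft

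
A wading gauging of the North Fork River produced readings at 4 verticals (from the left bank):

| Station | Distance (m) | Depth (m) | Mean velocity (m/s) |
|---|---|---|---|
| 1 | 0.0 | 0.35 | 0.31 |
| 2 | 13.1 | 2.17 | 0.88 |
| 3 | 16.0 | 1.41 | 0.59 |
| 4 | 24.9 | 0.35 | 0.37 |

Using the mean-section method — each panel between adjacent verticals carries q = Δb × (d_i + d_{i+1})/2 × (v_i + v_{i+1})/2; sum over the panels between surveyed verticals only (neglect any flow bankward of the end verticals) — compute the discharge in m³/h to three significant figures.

Panel 1-2: Δb = 13.1 m, d̄ = (0.35+2.17)/2 = 1.26, v̄ = (0.31+0.88)/2 = 0.595 → q = 13.1×1.26×0.595 = 9.821 m³/s
Panel 2-3: Δb = 2.9 m, d̄ = (2.17+1.41)/2 = 1.79, v̄ = (0.88+0.59)/2 = 0.735 → q = 2.9×1.79×0.735 = 3.815 m³/s
Panel 3-4: Δb = 8.9 m, d̄ = (1.41+0.35)/2 = 0.88, v̄ = (0.59+0.37)/2 = 0.48 → q = 8.9×0.88×0.48 = 3.759 m³/s
Q = Σ q = 17.40 m³/s
= 17.40 × 3600 = 62620 m³/h

62600 m³/h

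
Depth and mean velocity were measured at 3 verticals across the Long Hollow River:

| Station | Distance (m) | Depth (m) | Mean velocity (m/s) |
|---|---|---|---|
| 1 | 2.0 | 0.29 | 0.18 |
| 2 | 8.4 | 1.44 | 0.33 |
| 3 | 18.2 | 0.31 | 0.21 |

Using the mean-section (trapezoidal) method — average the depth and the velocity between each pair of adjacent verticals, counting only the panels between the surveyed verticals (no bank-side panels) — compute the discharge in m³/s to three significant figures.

3.73 m³/s

Panel 1-2: Δb = 6.4 m, d̄ = (0.29+1.44)/2 = 0.865, v̄ = (0.18+0.33)/2 = 0.255 → q = 6.4×0.865×0.255 = 1.412 m³/s
Panel 2-3: Δb = 9.8 m, d̄ = (1.44+0.31)/2 = 0.875, v̄ = (0.33+0.21)/2 = 0.27 → q = 9.8×0.875×0.27 = 2.315 m³/s
Q = Σ q = 3.727 m³/s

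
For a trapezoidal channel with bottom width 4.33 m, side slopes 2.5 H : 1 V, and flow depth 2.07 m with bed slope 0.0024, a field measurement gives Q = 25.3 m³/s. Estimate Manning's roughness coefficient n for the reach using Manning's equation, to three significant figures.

0.0447

A = (b + z·y)·y = (4.33 + 2.5×2.07)×2.07 = 19.68 m²
P = b + 2y√(1+z²) = 4.33 + 2×2.07×√(1+2.5²) = 15.48 m
R = A/P = 19.68/15.48 = 1.271 m
n = (1/Q)·A·R^(2/3)·S^(1/2) = (1/25.3) × 19.68 × 1.174 × 0.04899 = 0.04471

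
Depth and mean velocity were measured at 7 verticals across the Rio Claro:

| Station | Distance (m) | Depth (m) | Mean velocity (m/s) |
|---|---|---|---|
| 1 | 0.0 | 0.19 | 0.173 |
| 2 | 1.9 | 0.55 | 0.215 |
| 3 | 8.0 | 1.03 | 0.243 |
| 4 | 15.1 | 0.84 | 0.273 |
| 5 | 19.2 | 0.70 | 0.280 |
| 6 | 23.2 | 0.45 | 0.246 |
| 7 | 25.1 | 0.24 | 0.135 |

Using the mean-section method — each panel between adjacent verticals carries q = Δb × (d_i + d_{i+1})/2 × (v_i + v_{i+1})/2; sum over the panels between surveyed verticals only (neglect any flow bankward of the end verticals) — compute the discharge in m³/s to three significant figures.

4.56 m³/s

Panel 1-2: Δb = 1.9 m, d̄ = (0.19+0.55)/2 = 0.37, v̄ = (0.173+0.215)/2 = 0.194 → q = 1.9×0.37×0.194 = 0.1364 m³/s
Panel 2-3: Δb = 6.1 m, d̄ = (0.55+1.03)/2 = 0.79, v̄ = (0.215+0.243)/2 = 0.229 → q = 6.1×0.79×0.229 = 1.104 m³/s
Panel 3-4: Δb = 7.1 m, d̄ = (1.03+0.84)/2 = 0.935, v̄ = (0.243+0.273)/2 = 0.258 → q = 7.1×0.935×0.258 = 1.713 m³/s
Panel 4-5: Δb = 4.1 m, d̄ = (0.84+0.70)/2 = 0.77, v̄ = (0.273+0.280)/2 = 0.2765 → q = 4.1×0.77×0.2765 = 0.8729 m³/s
Panel 5-6: Δb = 4 m, d̄ = (0.70+0.45)/2 = 0.575, v̄ = (0.280+0.246)/2 = 0.263 → q = 4×0.575×0.263 = 0.6049 m³/s
Panel 6-7: Δb = 1.9 m, d̄ = (0.45+0.24)/2 = 0.345, v̄ = (0.246+0.135)/2 = 0.1905 → q = 1.9×0.345×0.1905 = 0.1249 m³/s
Q = Σ q = 4.555 m³/s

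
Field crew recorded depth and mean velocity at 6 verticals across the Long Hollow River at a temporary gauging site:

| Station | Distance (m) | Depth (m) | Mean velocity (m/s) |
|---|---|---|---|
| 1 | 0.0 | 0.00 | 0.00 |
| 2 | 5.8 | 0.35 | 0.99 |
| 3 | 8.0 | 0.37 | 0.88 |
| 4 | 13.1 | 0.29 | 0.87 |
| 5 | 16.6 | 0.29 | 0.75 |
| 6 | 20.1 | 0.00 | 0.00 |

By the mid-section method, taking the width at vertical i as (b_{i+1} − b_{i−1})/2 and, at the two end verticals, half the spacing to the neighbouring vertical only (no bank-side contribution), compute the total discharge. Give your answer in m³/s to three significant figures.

4.42 m³/s

w_2 = (8.0 − 0.0)/2 = 4 m; q_2 = 0.99 × 0.35 × 4 = 1.386 m³/s
w_3 = (13.1 − 5.8)/2 = 3.65 m; q_3 = 0.88 × 0.37 × 3.65 = 1.188 m³/s
w_4 = (16.6 − 8.0)/2 = 4.3 m; q_4 = 0.87 × 0.29 × 4.3 = 1.085 m³/s
w_5 = (20.1 − 13.1)/2 = 3.5 m; q_5 = 0.75 × 0.29 × 3.5 = 0.7613 m³/s
Stations 1, 6 contribute zero (depth or velocity is 0).
Q = Σ qᵢ = 4.421 m³/s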